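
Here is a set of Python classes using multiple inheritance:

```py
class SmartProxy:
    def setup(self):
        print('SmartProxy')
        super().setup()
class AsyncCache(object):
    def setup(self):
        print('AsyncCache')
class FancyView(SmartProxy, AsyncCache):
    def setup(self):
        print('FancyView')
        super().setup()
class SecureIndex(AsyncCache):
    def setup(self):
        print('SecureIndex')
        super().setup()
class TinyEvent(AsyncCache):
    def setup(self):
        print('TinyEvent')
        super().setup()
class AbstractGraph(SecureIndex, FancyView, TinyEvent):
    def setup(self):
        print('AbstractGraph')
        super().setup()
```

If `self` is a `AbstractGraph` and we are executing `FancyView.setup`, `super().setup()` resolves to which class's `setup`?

SmartProxy

L[AbstractGraph] = AbstractGraph + merge(L[SecureIndex], L[FancyView], L[TinyEvent], [SecureIndex FancyView TinyEvent])
  take SecureIndex:  [SecureIndex AsyncCache object] + [FancyView SmartProxy AsyncCache object] + [TinyEvent AsyncCache object] + [SecureIndex FancyView TinyEvent]
  take FancyView:  [AsyncCache object] + [FancyView SmartProxy AsyncCache object] + [TinyEvent AsyncCache object] + [FancyView TinyEvent]
  take SmartProxy:  [AsyncCache object] + [SmartProxy AsyncCache object] + [TinyEvent AsyncCache object] + [TinyEvent]
  take TinyEvent:  [AsyncCache object] + [AsyncCache object] + [TinyEvent AsyncCache object] + [TinyEvent]
  take AsyncCache:  [AsyncCache object] + [AsyncCache object] + [AsyncCache object]
  take object:  [object] + [object] + [object]
MRO: AbstractGraph SecureIndex FancyView SmartProxy TinyEvent AsyncCache object
super() in FancyView.setup on a AbstractGraph instance goes to the class after FancyView in AbstractGraph's MRO: SmartProxy.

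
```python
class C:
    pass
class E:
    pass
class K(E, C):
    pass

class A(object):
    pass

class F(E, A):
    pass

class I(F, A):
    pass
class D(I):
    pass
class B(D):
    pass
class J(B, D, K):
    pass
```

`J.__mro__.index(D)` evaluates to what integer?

L[J] = J + merge(L[B], L[D], L[K], [B D K])
  take B:  [B D I F E A object] + [D I F E A object] + [K E C object] + [B D K]
  take D:  [D I F E A object] + [D I F E A object] + [K E C object] + [D K]
  take I:  [I F E A object] + [I F E A object] + [K E C object] + [K]
  take F:  [F E A object] + [F E A object] + [K E C object] + [K]
  take K:  [E A object] + [E A object] + [K E C object] + [K]
  take E:  [E A object] + [E A object] + [E C object]
  take A:  [A object] + [A object] + [C object]
  take C:  [object] + [object] + [C object]
  take object:  [object] + [object] + [object]
MRO: J B D I F K E A C object
D sits at index 2.

2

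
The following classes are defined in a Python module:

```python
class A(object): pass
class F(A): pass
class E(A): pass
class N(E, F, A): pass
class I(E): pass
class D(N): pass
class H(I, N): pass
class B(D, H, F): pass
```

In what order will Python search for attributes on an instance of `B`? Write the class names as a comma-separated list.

L[B] = B + merge(L[D], L[H], L[F], [D H F])
  take D:  [D N E F A object] + [H I N E F A object] + [F A object] + [D H F]
  take H:  [N E F A object] + [H I N E F A object] + [F A object] + [H F]
  take I:  [N E F A object] + [I N E F A object] + [F A object] + [F]
  take N:  [N E F A object] + [N E F A object] + [F A object] + [F]
  take E:  [E F A object] + [E F A object] + [F A object] + [F]
  take F:  [F A object] + [F A object] + [F A object] + [F]
  take A:  [A object] + [A object] + [A object]
  take object:  [object] + [object] + [object]

B, D, H, I, N, E, F, A, object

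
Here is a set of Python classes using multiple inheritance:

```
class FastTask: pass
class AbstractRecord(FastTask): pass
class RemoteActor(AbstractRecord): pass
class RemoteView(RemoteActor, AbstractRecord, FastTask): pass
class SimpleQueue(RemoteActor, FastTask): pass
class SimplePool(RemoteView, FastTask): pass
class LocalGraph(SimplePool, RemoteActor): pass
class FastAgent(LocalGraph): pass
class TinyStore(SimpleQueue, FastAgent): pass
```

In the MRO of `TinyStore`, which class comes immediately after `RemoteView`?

RemoteActor

L[TinyStore] = TinyStore + merge(L[SimpleQueue], L[FastAgent], [SimpleQueue FastAgent])
  take SimpleQueue:  [SimpleQueue RemoteActor AbstractRecord FastTask object] + [FastAgent LocalGraph SimplePool RemoteView RemoteActor AbstractRecord FastTask object] + [SimpleQueue FastAgent]
  take FastAgent:  [RemoteActor AbstractRecord FastTask object] + [FastAgent LocalGraph SimplePool RemoteView RemoteActor AbstractRecord FastTask object] + [FastAgent]
  take LocalGraph:  [RemoteActor AbstractRecord FastTask object] + [LocalGraph SimplePool RemoteView RemoteActor AbstractRecord FastTask object]
  take SimplePool:  [RemoteActor AbstractRecord FastTask object] + [SimplePool RemoteView RemoteActor AbstractRecord FastTask object]
  take RemoteView:  [RemoteActor AbstractRecord FastTask object] + [RemoteView RemoteActor AbstractRecord FastTask object]
  take RemoteActor:  [RemoteActor AbstractRecord FastTask object] + [RemoteActor AbstractRecord FastTask object]
  take AbstractRecord:  [AbstractRecord FastTask object] + [AbstractRecord FastTask object]
  take FastTask:  [FastTask object] + [FastTask object]
  take object:  [object] + [object]
MRO: TinyStore SimpleQueue FastAgent LocalGraph SimplePool RemoteView RemoteActor AbstractRecord FastTask object
RemoteView is at position 5; next is RemoteActor.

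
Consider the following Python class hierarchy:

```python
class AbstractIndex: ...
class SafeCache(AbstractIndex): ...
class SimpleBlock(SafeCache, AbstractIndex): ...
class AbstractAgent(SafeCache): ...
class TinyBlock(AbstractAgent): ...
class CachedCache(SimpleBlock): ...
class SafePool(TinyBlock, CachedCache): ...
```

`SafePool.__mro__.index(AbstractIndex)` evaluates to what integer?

6

L[SafePool] = SafePool + merge(L[TinyBlock], L[CachedCache], [TinyBlock CachedCache])
  take TinyBlock:  [TinyBlock AbstractAgent SafeCache AbstractIndex object] + [CachedCache SimpleBlock SafeCache AbstractIndex object] + [TinyBlock CachedCache]
  take AbstractAgent:  [AbstractAgent SafeCache AbstractIndex object] + [CachedCache SimpleBlock SafeCache AbstractIndex object] + [CachedCache]
  take CachedCache:  [SafeCache AbstractIndex object] + [CachedCache SimpleBlock SafeCache AbstractIndex object] + [CachedCache]
  take SimpleBlock:  [SafeCache AbstractIndex object] + [SimpleBlock SafeCache AbstractIndex object]
  take SafeCache:  [SafeCache AbstractIndex object] + [SafeCache AbstractIndex object]
  take AbstractIndex:  [AbstractIndex object] + [AbstractIndex object]
  take object:  [object] + [object]
MRO: SafePool TinyBlock AbstractAgent CachedCache SimpleBlock SafeCache AbstractIndex object
AbstractIndex sits at index 6.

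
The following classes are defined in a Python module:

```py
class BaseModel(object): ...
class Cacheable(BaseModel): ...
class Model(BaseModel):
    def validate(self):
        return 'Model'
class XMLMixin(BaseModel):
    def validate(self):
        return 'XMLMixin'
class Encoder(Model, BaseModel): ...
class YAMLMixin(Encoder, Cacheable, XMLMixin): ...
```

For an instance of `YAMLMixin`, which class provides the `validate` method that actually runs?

L[YAMLMixin] = YAMLMixin + merge(L[Encoder], L[Cacheable], L[XMLMixin], [Encoder Cacheable XMLMixin])
  take Encoder:  [Encoder Model BaseModel object] + [Cacheable BaseModel object] + [XMLMixin BaseModel object] + [Encoder Cacheable XMLMixin]
  take Model:  [Model BaseModel object] + [Cacheable BaseModel object] + [XMLMixin BaseModel object] + [Cacheable XMLMixin]
  take Cacheable:  [BaseModel object] + [Cacheable BaseModel object] + [XMLMixin BaseModel object] + [Cacheable XMLMixin]
  take XMLMixin:  [BaseModel object] + [BaseModel object] + [XMLMixin BaseModel object] + [XMLMixin]
  take BaseModel:  [BaseModel object] + [BaseModel object] + [BaseModel object]
  take object:  [object] + [object] + [object]
MRO: YAMLMixin Encoder Model Cacheable XMLMixin BaseModel object
validate is defined in: Model, XMLMixin. First along the MRO is Model.

Model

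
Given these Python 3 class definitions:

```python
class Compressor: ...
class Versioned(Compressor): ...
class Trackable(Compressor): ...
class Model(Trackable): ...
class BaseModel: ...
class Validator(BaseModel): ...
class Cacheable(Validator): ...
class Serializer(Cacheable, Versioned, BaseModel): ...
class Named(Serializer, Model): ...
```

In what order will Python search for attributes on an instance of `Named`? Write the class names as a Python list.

[Named, Serializer, Cacheable, Validator, Versioned, BaseModel, Model, Trackable, Compressor, object]

L[Named] = Named + merge(L[Serializer], L[Model], [Serializer Model])
  take Serializer:  [Serializer Cacheable Validator Versioned BaseModel Compressor object] + [Model Trackable Compressor object] + [Serializer Model]
  take Cacheable:  [Cacheable Validator Versioned BaseModel Compressor object] + [Model Trackable Compressor object] + [Model]
  take Validator:  [Validator Versioned BaseModel Compressor object] + [Model Trackable Compressor object] + [Model]
  take Versioned:  [Versioned BaseModel Compressor object] + [Model Trackable Compressor object] + [Model]
  take BaseModel:  [BaseModel Compressor object] + [Model Trackable Compressor object] + [Model]
  take Model:  [Compressor object] + [Model Trackable Compressor object] + [Model]
  take Trackable:  [Compressor object] + [Trackable Compressor object]
  take Compressor:  [Compressor object] + [Compressor object]
  take object:  [object] + [object]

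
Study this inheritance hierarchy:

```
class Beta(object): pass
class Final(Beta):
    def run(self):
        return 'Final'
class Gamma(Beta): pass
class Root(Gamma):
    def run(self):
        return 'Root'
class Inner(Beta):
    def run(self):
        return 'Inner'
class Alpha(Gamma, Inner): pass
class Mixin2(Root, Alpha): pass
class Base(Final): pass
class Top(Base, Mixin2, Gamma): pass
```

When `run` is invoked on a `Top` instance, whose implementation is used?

L[Top] = Top + merge(L[Base], L[Mixin2], L[Gamma], [Base Mixin2 Gamma])
  take Base:  [Base Final Beta object] + [Mixin2 Root Alpha Gamma Inner Beta object] + [Gamma Beta object] + [Base Mixin2 Gamma]
  take Final:  [Final Beta object] + [Mixin2 Root Alpha Gamma Inner Beta object] + [Gamma Beta object] + [Mixin2 Gamma]
  take Mixin2:  [Beta object] + [Mixin2 Root Alpha Gamma Inner Beta object] + [Gamma Beta object] + [Mixin2 Gamma]
  take Root:  [Beta object] + [Root Alpha Gamma Inner Beta object] + [Gamma Beta object] + [Gamma]
  take Alpha:  [Beta object] + [Alpha Gamma Inner Beta object] + [Gamma Beta object] + [Gamma]
  take Gamma:  [Beta object] + [Gamma Inner Beta object] + [Gamma Beta object] + [Gamma]
  take Inner:  [Beta object] + [Inner Beta object] + [Beta object]
  take Beta:  [Beta object] + [Beta object] + [Beta object]
  take object:  [object] + [object] + [object]
MRO: Top Base Final Mixin2 Root Alpha Gamma Inner Beta object
run is defined in: Final, Inner, Root. First along the MRO is Final.

Final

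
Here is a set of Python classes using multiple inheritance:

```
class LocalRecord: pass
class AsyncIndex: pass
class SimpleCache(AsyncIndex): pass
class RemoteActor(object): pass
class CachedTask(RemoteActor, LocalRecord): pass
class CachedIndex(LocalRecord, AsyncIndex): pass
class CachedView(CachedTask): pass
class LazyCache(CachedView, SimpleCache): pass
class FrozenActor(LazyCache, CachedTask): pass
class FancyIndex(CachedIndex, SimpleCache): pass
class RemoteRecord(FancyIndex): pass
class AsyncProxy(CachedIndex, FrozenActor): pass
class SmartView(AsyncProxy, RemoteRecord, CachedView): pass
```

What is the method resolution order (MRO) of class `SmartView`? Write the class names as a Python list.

L[SmartView] = SmartView + merge(L[AsyncProxy], L[RemoteRecord], L[CachedView], [AsyncProxy RemoteRecord CachedView])
  take AsyncProxy:  [AsyncProxy CachedIndex FrozenActor LazyCache CachedView CachedTask RemoteActor LocalRecord SimpleCache AsyncIndex object] + [RemoteRecord FancyIndex CachedIndex LocalRecord SimpleCache AsyncIndex object] + [CachedView CachedTask RemoteActor LocalRecord object] + [AsyncProxy RemoteRecord CachedView]
  take RemoteRecord:  [CachedIndex FrozenActor LazyCache CachedView CachedTask RemoteActor LocalRecord SimpleCache AsyncIndex object] + [RemoteRecord FancyIndex CachedIndex LocalRecord SimpleCache AsyncIndex object] + [CachedView CachedTask RemoteActor LocalRecord object] + [RemoteRecord CachedView]
  take FancyIndex:  [CachedIndex FrozenActor LazyCache CachedView CachedTask RemoteActor LocalRecord SimpleCache AsyncIndex object] + [FancyIndex CachedIndex LocalRecord SimpleCache AsyncIndex object] + [CachedView CachedTask RemoteActor LocalRecord object] + [CachedView]
  take CachedIndex:  [CachedIndex FrozenActor LazyCache CachedView CachedTask RemoteActor LocalRecord SimpleCache AsyncIndex object] + [CachedIndex LocalRecord SimpleCache AsyncIndex object] + [CachedView CachedTask RemoteActor LocalRecord object] + [CachedView]
  take FrozenActor:  [FrozenActor LazyCache CachedView CachedTask RemoteActor LocalRecord SimpleCache AsyncIndex object] + [LocalRecord SimpleCache AsyncIndex object] + [CachedView CachedTask RemoteActor LocalRecord object] + [CachedView]
  take LazyCache:  [LazyCache CachedView CachedTask RemoteActor LocalRecord SimpleCache AsyncIndex object] + [LocalRecord SimpleCache AsyncIndex object] + [CachedView CachedTask RemoteActor LocalRecord object] + [CachedView]
  take CachedView:  [CachedView CachedTask RemoteActor LocalRecord SimpleCache AsyncIndex object] + [LocalRecord SimpleCache AsyncIndex object] + [CachedView CachedTask RemoteActor LocalRecord object] + [CachedView]
  take CachedTask:  [CachedTask RemoteActor LocalRecord SimpleCache AsyncIndex object] + [LocalRecord SimpleCache AsyncIndex object] + [CachedTask RemoteActor LocalRecord object]
  take RemoteActor:  [RemoteActor LocalRecord SimpleCache AsyncIndex object] + [LocalRecord SimpleCache AsyncIndex object] + [RemoteActor LocalRecord object]
  take LocalRecord:  [LocalRecord SimpleCache AsyncIndex object] + [LocalRecord SimpleCache AsyncIndex object] + [LocalRecord object]
  take SimpleCache:  [SimpleCache AsyncIndex object] + [SimpleCache AsyncIndex object] + [object]
  take AsyncIndex:  [AsyncIndex object] + [AsyncIndex object] + [object]
  take object:  [object] + [object] + [object]

[SmartView, AsyncProxy, RemoteRecord, FancyIndex, CachedIndex, FrozenActor, LazyCache, CachedView, CachedTask, RemoteActor, LocalRecord, SimpleCache, AsyncIndex, object]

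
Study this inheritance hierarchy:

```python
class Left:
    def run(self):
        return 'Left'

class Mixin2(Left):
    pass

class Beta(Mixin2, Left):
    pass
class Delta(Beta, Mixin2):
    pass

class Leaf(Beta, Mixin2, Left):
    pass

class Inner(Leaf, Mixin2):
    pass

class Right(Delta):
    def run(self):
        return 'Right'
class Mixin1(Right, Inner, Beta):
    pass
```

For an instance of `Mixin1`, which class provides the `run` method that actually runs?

L[Mixin1] = Mixin1 + merge(L[Right], L[Inner], L[Beta], [Right Inner Beta])
  take Right:  [Right Delta Beta Mixin2 Left object] + [Inner Leaf Beta Mixin2 Left object] + [Beta Mixin2 Left object] + [Right Inner Beta]
  take Delta:  [Delta Beta Mixin2 Left object] + [Inner Leaf Beta Mixin2 Left object] + [Beta Mixin2 Left object] + [Inner Beta]
  take Inner:  [Beta Mixin2 Left object] + [Inner Leaf Beta Mixin2 Left object] + [Beta Mixin2 Left object] + [Inner Beta]
  take Leaf:  [Beta Mixin2 Left object] + [Leaf Beta Mixin2 Left object] + [Beta Mixin2 Left object] + [Beta]
  take Beta:  [Beta Mixin2 Left object] + [Beta Mixin2 Left object] + [Beta Mixin2 Left object] + [Beta]
  take Mixin2:  [Mixin2 Left object] + [Mixin2 Left object] + [Mixin2 Left object]
  take Left:  [Left object] + [Left object] + [Left object]
  take object:  [object] + [object] + [object]
MRO: Mixin1 Right Delta Inner Leaf Beta Mixin2 Left object
run is defined in: Left, Right. First along the MRO is Right.

Right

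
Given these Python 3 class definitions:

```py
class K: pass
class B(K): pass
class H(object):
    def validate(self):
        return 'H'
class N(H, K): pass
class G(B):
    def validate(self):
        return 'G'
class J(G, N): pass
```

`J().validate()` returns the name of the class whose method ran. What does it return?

G

L[J] = J + merge(L[G], L[N], [G N])
  take G:  [G B K object] + [N H K object] + [G N]
  take B:  [B K object] + [N H K object] + [N]
  take N:  [K object] + [N H K object] + [N]
  take H:  [K object] + [H K object]
  take K:  [K object] + [K object]
  take object:  [object] + [object]
MRO: J G B N H K object
validate is defined in: G, H. First along the MRO is G.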